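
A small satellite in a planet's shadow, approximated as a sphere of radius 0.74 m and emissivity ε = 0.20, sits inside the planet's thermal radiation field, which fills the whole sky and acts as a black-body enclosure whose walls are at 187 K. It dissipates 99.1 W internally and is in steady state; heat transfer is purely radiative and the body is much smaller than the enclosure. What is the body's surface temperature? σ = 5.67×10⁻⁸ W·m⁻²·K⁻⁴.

T ≈ 223 K

For a small grey body in a large enclosure, net radiated power = εσA(T⁴ − T_w⁴).
Steady state: P = εσA(T⁴ − T_w⁴) with A = 4πr² = 6.881 m².
T⁴ = P/(εσA) + T_w⁴ = 99.1/(0.20·5.67×10⁻⁸·6.881) + (187)⁴
    = 1.270×10⁹ + 1.223×10⁹ = 2.493×10⁹ K⁴.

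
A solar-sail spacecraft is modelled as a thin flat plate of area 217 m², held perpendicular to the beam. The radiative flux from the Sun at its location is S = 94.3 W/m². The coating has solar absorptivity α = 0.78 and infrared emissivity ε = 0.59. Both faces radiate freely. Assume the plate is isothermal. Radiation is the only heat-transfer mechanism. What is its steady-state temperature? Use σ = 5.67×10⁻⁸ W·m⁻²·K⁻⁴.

At equilibrium, absorbed power = emitted power.
Absorbing cross-section = A = 217.0 m²; emitting surface = 2A = 434.0 m² (ratio 2).
αS·A_cross = εσ·A_surf·T⁴  ⇒  T⁴ = αS/(ε·2σ).
T⁴ = 0.780·94.3/(0.59·2·5.67×10⁻⁸) = 1.099×10⁹ K⁴.
T = (1.099×10⁹)^(1/4).

T ≈ 182 K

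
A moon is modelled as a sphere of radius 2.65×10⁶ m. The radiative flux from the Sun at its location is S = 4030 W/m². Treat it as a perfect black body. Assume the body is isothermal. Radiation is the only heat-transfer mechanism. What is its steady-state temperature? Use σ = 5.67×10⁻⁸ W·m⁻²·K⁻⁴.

T ≈ 365 K

At equilibrium, absorbed power = emitted power.
Absorbing cross-section = πr² = 2.206×10¹³ m²; emitting surface = 4πr² = 8.825×10¹³ m² (ratio 4).
S·A_cross = εσ·A_surf·T⁴  ⇒  T⁴ = S/(4σ).
T⁴ = 1.00·4030/(4·5.67×10⁻⁸) = 1.777×10¹⁰ K⁴.
T = (1.777×10¹⁰)^(1/4).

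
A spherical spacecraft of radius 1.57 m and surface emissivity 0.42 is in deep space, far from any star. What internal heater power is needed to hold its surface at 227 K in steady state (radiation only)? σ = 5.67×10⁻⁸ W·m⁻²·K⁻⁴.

P ≈ 1960 W

P = εσ·4πr²·T⁴.
4πr² = 30.97 m²; T⁴ = 2.655×10⁹ K⁴.
P = 0.42·5.67×10⁻⁸·30.97·2.655×10⁹.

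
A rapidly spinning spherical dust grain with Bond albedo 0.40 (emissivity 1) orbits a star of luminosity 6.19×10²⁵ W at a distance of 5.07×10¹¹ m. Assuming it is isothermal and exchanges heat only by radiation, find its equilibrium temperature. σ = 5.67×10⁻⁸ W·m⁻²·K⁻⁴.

First find the stellar flux at distance d: S = L/(4πd²) = 6.19×10²⁵/(4π·(5.07×10¹¹)²) = 19.16 W/m².
For an isothermal sphere, absorbed (1−a)S·πr² = emitted σ·4πr²·T⁴, so T⁴ = (1−a)S/(4σ).
T⁴ = 0.600·19.16/(4·5.67×10⁻⁸) = 5.070×10⁷ K⁴.

T ≈ 84.4 K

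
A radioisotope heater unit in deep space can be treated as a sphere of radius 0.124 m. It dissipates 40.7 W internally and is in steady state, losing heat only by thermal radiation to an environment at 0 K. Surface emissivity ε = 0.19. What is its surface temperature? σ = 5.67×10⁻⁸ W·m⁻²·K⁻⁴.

Steady state: internal power = radiated power, P = εσA T⁴.
Radiating area A = 4πr² = 0.1932 m².
T⁴ = P/(εσA) = 40.7/(0.19·5.67×10⁻⁸·0.1932) = 1.955×10¹⁰ K⁴.
T = (1.955×10¹⁰)^(1/4).

T ≈ 374 K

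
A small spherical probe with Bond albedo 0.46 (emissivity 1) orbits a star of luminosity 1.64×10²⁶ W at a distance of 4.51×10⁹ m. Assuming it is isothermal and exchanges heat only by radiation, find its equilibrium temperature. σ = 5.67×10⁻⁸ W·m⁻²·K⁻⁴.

First find the stellar flux at distance d: S = L/(4πd²) = 1.64×10²⁶/(4π·(4.51×10⁹)²) = 6.416×10⁵ W/m².
For an isothermal sphere, absorbed (1−a)S·πr² = emitted σ·4πr²·T⁴, so T⁴ = (1−a)S/(4σ).
T⁴ = 0.540·6.416×10⁵/(4·5.67×10⁻⁸) = 1.528×10¹² K⁴.

T ≈ 1110 K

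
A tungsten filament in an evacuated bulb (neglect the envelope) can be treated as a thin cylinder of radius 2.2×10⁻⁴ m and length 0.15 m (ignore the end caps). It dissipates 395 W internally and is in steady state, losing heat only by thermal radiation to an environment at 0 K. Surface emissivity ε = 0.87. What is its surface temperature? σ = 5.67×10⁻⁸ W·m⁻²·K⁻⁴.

T ≈ 2490 K

Steady state: internal power = radiated power, P = εσA T⁴.
Radiating area A = 2πrL = 2.073×10⁻⁴ m².
T⁴ = P/(εσA) = 395/(0.87·5.67×10⁻⁸·2.073×10⁻⁴) = 3.862×10¹³ K⁴.
T = (3.862×10¹³)^(1/4).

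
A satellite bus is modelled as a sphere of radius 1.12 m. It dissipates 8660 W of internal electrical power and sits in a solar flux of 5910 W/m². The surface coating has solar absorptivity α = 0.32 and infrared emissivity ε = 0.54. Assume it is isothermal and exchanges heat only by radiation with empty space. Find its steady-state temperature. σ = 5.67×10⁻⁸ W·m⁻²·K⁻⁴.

At steady state, absorbed solar power + internal power = radiated power.
Absorbed: α·S·A_cross = 0.32·5910·3.941 = 7453 W (cross-section πr²).
Total input = 7453 + 8660 = 16110 W.
Radiated: εσ·A_surf·T⁴ with A_surf = 4πr² = 15.76 m².
T⁴ = 16110/(0.54·5.67×10⁻⁸·15.76) = 3.338×10¹⁰ K⁴.

T ≈ 427 K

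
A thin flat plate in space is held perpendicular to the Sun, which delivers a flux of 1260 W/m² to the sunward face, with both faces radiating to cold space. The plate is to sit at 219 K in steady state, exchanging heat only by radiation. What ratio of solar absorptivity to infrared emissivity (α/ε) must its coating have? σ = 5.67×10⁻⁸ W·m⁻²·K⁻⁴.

α/ε ≈ 0.207

Balance: αS·A = εσ·2A·T⁴ ⇒ α/ε = 2σT⁴/S.
α/ε = 2·5.67×10⁻⁸·(219)⁴/1260 = 2·5.67×10⁻⁸·2.300×10⁹/1260.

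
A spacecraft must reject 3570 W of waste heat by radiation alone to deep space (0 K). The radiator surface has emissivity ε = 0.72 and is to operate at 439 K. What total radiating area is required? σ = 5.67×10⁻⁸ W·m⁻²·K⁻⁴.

P = εσA T⁴ ⇒ A = P/(εσT⁴).
T⁴ = 3.714×10¹⁰ K⁴.
A = 3570/(0.72 × 5.67×10⁻⁸ × 3.714×10¹⁰).

A ≈ 2.35 m²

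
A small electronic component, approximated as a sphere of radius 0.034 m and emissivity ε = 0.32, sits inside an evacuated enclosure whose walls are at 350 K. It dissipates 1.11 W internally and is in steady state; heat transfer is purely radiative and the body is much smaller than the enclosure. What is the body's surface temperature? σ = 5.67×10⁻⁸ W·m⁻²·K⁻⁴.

T ≈ 372 K

For a small grey body in a large enclosure, net radiated power = εσA(T⁴ − T_w⁴).
Steady state: P = εσA(T⁴ − T_w⁴) with A = 4πr² = 0.01453 m².
T⁴ = P/(εσA) + T_w⁴ = 1.11/(0.32·5.67×10⁻⁸·0.01453) + (350)⁴
    = 4.211×10⁹ + 1.501×10¹⁰ = 1.922×10¹⁰ K⁴.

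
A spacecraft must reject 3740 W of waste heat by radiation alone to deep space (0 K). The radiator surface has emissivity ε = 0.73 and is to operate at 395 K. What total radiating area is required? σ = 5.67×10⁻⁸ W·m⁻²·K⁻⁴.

P = εσA T⁴ ⇒ A = P/(εσT⁴).
T⁴ = 2.434×10¹⁰ K⁴.
A = 3740/(0.73 × 5.67×10⁻⁸ × 2.434×10¹⁰).

A ≈ 3.71 m²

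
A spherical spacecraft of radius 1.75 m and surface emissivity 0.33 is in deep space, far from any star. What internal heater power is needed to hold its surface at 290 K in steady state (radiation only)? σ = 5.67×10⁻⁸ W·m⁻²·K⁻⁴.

P = εσ·4πr²·T⁴.
4πr² = 38.48 m²; T⁴ = 7.073×10⁹ K⁴.
P = 0.33·5.67×10⁻⁸·38.48·7.073×10⁹.

P ≈ 5090 W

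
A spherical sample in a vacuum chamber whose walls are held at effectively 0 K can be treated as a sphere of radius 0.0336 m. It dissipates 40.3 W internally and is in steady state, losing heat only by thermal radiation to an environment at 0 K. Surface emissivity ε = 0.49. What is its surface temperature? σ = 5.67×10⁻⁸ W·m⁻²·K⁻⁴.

T ≈ 565 K

Steady state: internal power = radiated power, P = εσA T⁴.
Radiating area A = 4πr² = 0.01419 m².
T⁴ = P/(εσA) = 40.3/(0.49·5.67×10⁻⁸·0.01419) = 1.022×10¹¹ K⁴.
T = (1.022×10¹¹)^(1/4).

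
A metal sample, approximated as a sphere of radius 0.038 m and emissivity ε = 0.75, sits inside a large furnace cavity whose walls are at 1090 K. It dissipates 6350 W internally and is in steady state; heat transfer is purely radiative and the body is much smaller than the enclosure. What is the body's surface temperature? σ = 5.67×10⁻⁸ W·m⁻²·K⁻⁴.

For a small grey body in a large enclosure, net radiated power = εσA(T⁴ − T_w⁴).
Steady state: P = εσA(T⁴ − T_w⁴) with A = 4πr² = 0.01815 m².
T⁴ = P/(εσA) + T_w⁴ = 6350/(0.75·5.67×10⁻⁸·0.01815) + (1090)⁴
    = 8.229×10¹² + 1.412×10¹² = 9.641×10¹² K⁴.

T ≈ 1760 K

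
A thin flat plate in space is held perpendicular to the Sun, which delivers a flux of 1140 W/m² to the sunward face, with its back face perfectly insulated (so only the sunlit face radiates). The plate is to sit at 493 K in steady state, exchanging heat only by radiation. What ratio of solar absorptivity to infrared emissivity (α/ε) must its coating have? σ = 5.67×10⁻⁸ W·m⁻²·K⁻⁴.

α/ε ≈ 2.94

Balance: αS·A = εσ·1A·T⁴ ⇒ α/ε = σT⁴/S.
α/ε = 5.67×10⁻⁸·(493)⁴/1140 = 5.67×10⁻⁸·5.907×10¹⁰/1140.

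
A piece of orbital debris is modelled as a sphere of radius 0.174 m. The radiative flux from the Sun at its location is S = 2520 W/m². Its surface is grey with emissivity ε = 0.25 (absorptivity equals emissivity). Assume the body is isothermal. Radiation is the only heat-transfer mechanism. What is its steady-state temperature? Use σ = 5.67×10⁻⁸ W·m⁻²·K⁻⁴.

At equilibrium, absorbed power = emitted power.
Absorbing cross-section = πr² = 0.09511 m²; emitting surface = 4πr² = 0.3805 m² (ratio 4).
εS·A_cross = εσ·A_surf·T⁴  ⇒  T⁴ = S/(4σ)   (ε cancels).
T⁴ = 2520/(4·5.67×10⁻⁸) = 1.111×10¹⁰ K⁴.
T = (1.111×10¹⁰)^(1/4).

T ≈ 325 K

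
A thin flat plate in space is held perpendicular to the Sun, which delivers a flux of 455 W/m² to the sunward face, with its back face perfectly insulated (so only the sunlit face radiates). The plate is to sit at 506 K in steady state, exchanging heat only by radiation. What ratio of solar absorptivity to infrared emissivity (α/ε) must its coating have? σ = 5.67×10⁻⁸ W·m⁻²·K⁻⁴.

Balance: αS·A = εσ·1A·T⁴ ⇒ α/ε = σT⁴/S.
α/ε = 5.67×10⁻⁸·(506)⁴/455 = 5.67×10⁻⁸·6.555×10¹⁰/455.

α/ε ≈ 8.17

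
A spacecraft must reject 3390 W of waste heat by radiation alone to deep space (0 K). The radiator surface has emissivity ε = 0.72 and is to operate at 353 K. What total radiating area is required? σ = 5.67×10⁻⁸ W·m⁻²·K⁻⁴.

A ≈ 5.35 m²

P = εσA T⁴ ⇒ A = P/(εσT⁴).
T⁴ = 1.553×10¹⁰ K⁴.
A = 3390/(0.72 × 5.67×10⁻⁸ × 1.553×10¹⁰).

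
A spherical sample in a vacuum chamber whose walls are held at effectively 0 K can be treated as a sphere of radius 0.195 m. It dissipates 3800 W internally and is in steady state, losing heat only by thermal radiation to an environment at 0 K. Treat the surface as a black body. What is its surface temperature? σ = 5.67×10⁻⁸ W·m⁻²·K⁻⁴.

Steady state: internal power = radiated power, P = εσA T⁴.
Radiating area A = 4πr² = 0.4778 m².
T⁴ = P/(εσA) = 3800/(1.0·5.67×10⁻⁸·0.4778) = 1.403×10¹¹ K⁴.
T = (1.403×10¹¹)^(1/4).

T ≈ 612 K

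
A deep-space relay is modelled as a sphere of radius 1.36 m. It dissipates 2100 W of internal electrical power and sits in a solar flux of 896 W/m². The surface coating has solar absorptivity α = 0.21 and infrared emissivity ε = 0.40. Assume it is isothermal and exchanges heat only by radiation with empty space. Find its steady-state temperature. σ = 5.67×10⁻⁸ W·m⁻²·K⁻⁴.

T ≈ 279 K

At steady state, absorbed solar power + internal power = radiated power.
Absorbed: α·S·A_cross = 0.21·896·5.811 = 1093 W (cross-section πr²).
Total input = 1093 + 2100 = 3193 W.
Radiated: εσ·A_surf·T⁴ with A_surf = 4πr² = 23.24 m².
T⁴ = 3193/(0.40·5.67×10⁻⁸·23.24) = 6.058×10⁹ K⁴.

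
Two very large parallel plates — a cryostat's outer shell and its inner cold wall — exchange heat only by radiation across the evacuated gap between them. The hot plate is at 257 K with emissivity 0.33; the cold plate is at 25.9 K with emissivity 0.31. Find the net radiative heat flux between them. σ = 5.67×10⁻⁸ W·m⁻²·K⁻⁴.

q ≈ 47.1 W/m²

For two infinite grey parallel plates, q = σ(T₁⁴ − T₂⁴)/(1/ε₁ + 1/ε₂ − 1).
T₁⁴ − T₂⁴ = 4.362×10⁹ − 4.500×10⁵ = 4.362×10⁹ K⁴.
1/ε₁ + 1/ε₂ − 1 = 3.030 + 3.226 − 1 = 5.256.
q = 5.67×10⁻⁸ × 4.362×10⁹ / 5.256.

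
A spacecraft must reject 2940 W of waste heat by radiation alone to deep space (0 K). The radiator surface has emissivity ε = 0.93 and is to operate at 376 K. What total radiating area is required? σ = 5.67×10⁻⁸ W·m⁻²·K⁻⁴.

A ≈ 2.79 m²

P = εσA T⁴ ⇒ A = P/(εσT⁴).
T⁴ = 1.999×10¹⁰ K⁴.
A = 2940/(0.93 × 5.67×10⁻⁸ × 1.999×10¹⁰).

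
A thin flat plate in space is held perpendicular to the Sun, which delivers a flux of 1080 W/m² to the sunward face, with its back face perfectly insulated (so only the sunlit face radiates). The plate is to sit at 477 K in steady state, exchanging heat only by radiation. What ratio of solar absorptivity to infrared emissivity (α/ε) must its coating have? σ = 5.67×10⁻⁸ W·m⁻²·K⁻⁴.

Balance: αS·A = εσ·1A·T⁴ ⇒ α/ε = σT⁴/S.
α/ε = 5.67×10⁻⁸·(477)⁴/1080 = 5.67×10⁻⁸·5.177×10¹⁰/1080.

α/ε ≈ 2.72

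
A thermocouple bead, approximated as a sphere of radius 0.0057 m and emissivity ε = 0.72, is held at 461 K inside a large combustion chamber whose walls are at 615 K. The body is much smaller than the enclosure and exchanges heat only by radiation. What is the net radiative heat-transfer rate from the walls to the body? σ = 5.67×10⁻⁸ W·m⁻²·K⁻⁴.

For a small grey body in a large enclosure: P_net = εσA(T_body⁴ − T_wall⁴).
A = 4πr² = 4.083×10⁻⁴ m²; T_body⁴ − T_wall⁴ = 4.517×10¹⁰ − 1.431×10¹¹ = -9.789×10¹⁰ K⁴.
|P_net| = 0.72·5.67×10⁻⁸·4.083×10⁻⁴·9.789×10¹⁰.

P_net ≈ 1.63 W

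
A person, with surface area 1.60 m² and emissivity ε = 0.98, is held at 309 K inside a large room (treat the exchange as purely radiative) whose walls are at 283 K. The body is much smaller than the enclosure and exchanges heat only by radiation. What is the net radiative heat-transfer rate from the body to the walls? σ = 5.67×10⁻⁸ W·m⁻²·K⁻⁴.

P_net ≈ 240 W

For a small grey body in a large enclosure: P_net = εσA(T_body⁴ − T_wall⁴).
A = 1.60 m²; T_body⁴ − T_wall⁴ = 9.117×10⁹ − 6.414×10⁹ = 2.702×10⁹ K⁴.
|P_net| = 0.98·5.67×10⁻⁸·1.600·2.702×10⁹.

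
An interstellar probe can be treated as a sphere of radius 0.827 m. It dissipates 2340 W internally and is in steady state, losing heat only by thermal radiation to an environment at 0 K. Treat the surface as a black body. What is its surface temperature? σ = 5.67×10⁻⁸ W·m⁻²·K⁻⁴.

T ≈ 263 K

Steady state: internal power = radiated power, P = εσA T⁴.
Radiating area A = 4πr² = 8.595 m².
T⁴ = P/(εσA) = 2340/(1.0·5.67×10⁻⁸·8.595) = 4.802×10⁹ K⁴.
T = (4.802×10⁹)^(1/4).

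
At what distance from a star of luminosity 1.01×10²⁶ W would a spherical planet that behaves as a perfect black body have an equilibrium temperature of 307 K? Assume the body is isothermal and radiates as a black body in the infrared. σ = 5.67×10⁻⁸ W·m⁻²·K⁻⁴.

d ≈ 6.32×10¹⁰ m

For an isothermal black-emitting sphere, (1−a)S·πr² = σ·4πr²·T⁴ ⇒ S = 4σT⁴/(1−a).
S = 4·5.67×10⁻⁸·(307)⁴/1.00 = 2015 W/m².
Flux falls as S = L/(4πd²), so d = √(L/(4πS)) = √(1.01×10²⁶/(4π·2015)).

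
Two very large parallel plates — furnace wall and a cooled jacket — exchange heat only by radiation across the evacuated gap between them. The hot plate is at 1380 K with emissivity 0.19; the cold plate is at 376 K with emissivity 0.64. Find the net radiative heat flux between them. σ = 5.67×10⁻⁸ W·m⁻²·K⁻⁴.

For two infinite grey parallel plates, q = σ(T₁⁴ − T₂⁴)/(1/ε₁ + 1/ε₂ − 1).
T₁⁴ − T₂⁴ = 3.627×10¹² − 1.999×10¹⁰ = 3.607×10¹² K⁴.
1/ε₁ + 1/ε₂ − 1 = 5.263 + 1.562 − 1 = 5.826.
q = 5.67×10⁻⁸ × 3.607×10¹² / 5.826.

q ≈ 35100 W/m²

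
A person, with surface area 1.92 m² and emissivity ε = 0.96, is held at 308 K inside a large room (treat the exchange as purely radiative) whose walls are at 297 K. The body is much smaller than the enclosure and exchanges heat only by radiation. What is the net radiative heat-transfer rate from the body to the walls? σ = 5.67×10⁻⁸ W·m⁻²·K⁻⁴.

P_net ≈ 127 W

For a small grey body in a large enclosure: P_net = εσA(T_body⁴ − T_wall⁴).
A = 1.92 m²; T_body⁴ − T_wall⁴ = 8.999×10⁹ − 7.781×10⁹ = 1.218×10⁹ K⁴.
|P_net| = 0.96·5.67×10⁻⁸·1.920·1.218×10⁹.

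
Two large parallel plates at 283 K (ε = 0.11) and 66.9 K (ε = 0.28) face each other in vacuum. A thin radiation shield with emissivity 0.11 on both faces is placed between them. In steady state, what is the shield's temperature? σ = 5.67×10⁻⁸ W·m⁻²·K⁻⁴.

T_s ≈ 226 K

In steady state the net flux on the hot side equals that on the cold side.
σ(T₁⁴−T_s⁴)/D₁ = σ(T_s⁴−T₂⁴)/D₂, with D₁ = 1/ε₁+1/ε_s−1 = 17.18, D₂ = 1/ε_s+1/ε₂−1 = 11.66.
Solve for T_s⁴: T_s⁴ = (D₂·T₁⁴ + D₁·T₂⁴)/(D₁+D₂) = 2.605×10⁹ K⁴.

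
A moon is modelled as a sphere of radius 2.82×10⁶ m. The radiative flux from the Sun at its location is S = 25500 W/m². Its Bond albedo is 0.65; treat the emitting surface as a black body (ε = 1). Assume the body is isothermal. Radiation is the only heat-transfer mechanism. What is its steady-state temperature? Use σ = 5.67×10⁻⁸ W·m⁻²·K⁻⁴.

At equilibrium, absorbed power = emitted power.
Absorbing cross-section = πr² = 2.498×10¹³ m²; emitting surface = 4πr² = 9.993×10¹³ m² (ratio 4).
(1−a)S·A_cross = εσ·A_surf·T⁴  ⇒  T⁴ = (1−a)S/(4σ).
T⁴ = 0.350·25500/(4·5.67×10⁻⁸) = 3.935×10¹⁰ K⁴.
T = (3.935×10¹⁰)^(1/4).

T ≈ 445 K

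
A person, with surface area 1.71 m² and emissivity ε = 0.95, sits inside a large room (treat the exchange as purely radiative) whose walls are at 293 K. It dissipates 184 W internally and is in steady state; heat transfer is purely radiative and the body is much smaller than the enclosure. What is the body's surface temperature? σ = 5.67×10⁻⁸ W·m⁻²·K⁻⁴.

For a small grey body in a large enclosure, net radiated power = εσA(T⁴ − T_w⁴).
Steady state: P = εσA(T⁴ − T_w⁴) with A = 1.71 m².
T⁴ = P/(εσA) + T_w⁴ = 184/(0.95·5.67×10⁻⁸·1.710) + (293)⁴
    = 1.998×10⁹ + 7.370×10⁹ = 9.368×10⁹ K⁴.

T ≈ 311 K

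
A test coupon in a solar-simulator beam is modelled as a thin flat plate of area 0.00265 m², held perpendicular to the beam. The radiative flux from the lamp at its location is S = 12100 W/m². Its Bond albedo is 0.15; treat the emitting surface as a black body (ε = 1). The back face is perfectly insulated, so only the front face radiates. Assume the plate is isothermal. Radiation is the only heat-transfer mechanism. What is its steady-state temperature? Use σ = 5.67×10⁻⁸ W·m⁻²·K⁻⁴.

T ≈ 653 K

At equilibrium, absorbed power = emitted power.
Absorbing cross-section = A = 0.002650 m²; emitting surface = A = 0.002650 m² (ratio 1).
(1−a)S·A_cross = εσ·A_surf·T⁴  ⇒  T⁴ = (1−a)S/(1σ).
T⁴ = 0.850·12100/(1·5.67×10⁻⁸) = 1.814×10¹¹ K⁴.
T = (1.814×10¹¹)^(1/4).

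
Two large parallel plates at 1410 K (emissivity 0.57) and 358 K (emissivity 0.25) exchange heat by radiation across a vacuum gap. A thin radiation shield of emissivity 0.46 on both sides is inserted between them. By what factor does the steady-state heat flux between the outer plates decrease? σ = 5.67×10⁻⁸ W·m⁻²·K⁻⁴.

factor ≈ 1.70

Without shield: q₀ = σΔ(T⁴)/(1/ε₁+1/ε₂−1) with denominator 4.754.
With shield the two gaps are in series; the resistances add: (1/ε₁+1/ε_s−1)+(1/ε_s+1/ε₂−1) = 2.928+5.174 = 8.102.
Heat-flux ratio q₀/q = 8.102/4.754.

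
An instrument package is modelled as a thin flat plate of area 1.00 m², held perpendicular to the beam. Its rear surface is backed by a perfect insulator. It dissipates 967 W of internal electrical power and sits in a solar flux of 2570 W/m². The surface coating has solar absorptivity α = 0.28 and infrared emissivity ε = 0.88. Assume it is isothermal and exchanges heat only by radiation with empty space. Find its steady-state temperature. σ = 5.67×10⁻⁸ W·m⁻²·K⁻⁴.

At steady state, absorbed solar power + internal power = radiated power.
Absorbed: α·S·A_cross = 0.28·2570·1.000 = 719.6 W (cross-section A).
Total input = 719.6 + 967 = 1687 W.
Radiated: εσ·A_surf·T⁴ with A_surf = A = 1.000 m².
T⁴ = 1687/(0.88·5.67×10⁻⁸·1.000) = 3.380×10¹⁰ K⁴.

T ≈ 429 K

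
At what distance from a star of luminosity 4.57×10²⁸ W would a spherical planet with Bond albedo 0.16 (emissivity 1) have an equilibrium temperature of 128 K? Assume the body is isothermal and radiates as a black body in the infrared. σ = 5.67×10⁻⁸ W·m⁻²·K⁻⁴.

d ≈ 7.08×10¹² m

For an isothermal black-emitting sphere, (1−a)S·πr² = σ·4πr²·T⁴ ⇒ S = 4σT⁴/(1−a).
S = 4·5.67×10⁻⁸·(128)⁴/0.840 = 72.48 W/m².
Flux falls as S = L/(4πd²), so d = √(L/(4πS)) = √(4.57×10²⁸/(4π·72.48)).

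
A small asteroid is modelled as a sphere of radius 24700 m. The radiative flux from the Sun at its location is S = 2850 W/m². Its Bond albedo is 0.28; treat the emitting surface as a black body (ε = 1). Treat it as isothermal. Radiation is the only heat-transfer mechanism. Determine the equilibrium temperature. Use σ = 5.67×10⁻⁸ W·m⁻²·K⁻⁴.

At equilibrium, absorbed power = emitted power.
Absorbing cross-section = πr² = 1.917×10⁹ m²; emitting surface = 4πr² = 7.667×10⁹ m² (ratio 4).
(1−a)S·A_cross = εσ·A_surf·T⁴  ⇒  T⁴ = (1−a)S/(4σ).
T⁴ = 0.720·2850/(4·5.67×10⁻⁸) = 9.048×10⁹ K⁴.
T = (9.048×10⁹)^(1/4).

T ≈ 308 K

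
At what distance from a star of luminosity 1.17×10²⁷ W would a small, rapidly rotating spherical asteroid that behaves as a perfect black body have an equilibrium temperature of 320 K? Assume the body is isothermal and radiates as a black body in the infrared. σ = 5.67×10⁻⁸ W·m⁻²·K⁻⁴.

d ≈ 1.98×10¹¹ m

For an isothermal black-emitting sphere, (1−a)S·πr² = σ·4πr²·T⁴ ⇒ S = 4σT⁴/(1−a).
S = 4·5.67×10⁻⁸·(320)⁴/1.00 = 2378 W/m².
Flux falls as S = L/(4πd²), so d = √(L/(4πS)) = √(1.17×10²⁷/(4π·2378)).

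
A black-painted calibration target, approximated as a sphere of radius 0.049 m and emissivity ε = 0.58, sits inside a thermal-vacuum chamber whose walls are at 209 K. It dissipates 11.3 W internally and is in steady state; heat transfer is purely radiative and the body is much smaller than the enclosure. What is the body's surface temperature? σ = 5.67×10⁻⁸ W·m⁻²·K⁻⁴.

T ≈ 340 K

For a small grey body in a large enclosure, net radiated power = εσA(T⁴ − T_w⁴).
Steady state: P = εσA(T⁴ − T_w⁴) with A = 4πr² = 0.03017 m².
T⁴ = P/(εσA) + T_w⁴ = 11.3/(0.58·5.67×10⁻⁸·0.03017) + (209)⁴
    = 1.139×10¹⁰ + 1.908×10⁹ = 1.330×10¹⁰ K⁴.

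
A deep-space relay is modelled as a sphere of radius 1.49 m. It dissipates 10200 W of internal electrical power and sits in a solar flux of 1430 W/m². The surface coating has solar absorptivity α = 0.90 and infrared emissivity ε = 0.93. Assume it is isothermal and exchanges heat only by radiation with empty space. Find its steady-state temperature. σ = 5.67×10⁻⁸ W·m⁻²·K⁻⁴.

T ≈ 338 K

At steady state, absorbed solar power + internal power = radiated power.
Absorbed: α·S·A_cross = 0.90·1430·6.975 = 8976 W (cross-section πr²).
Total input = 8976 + 10200 = 19180 W.
Radiated: εσ·A_surf·T⁴ with A_surf = 4πr² = 27.90 m².
T⁴ = 19180/(0.93·5.67×10⁻⁸·27.90) = 1.304×10¹⁰ K⁴.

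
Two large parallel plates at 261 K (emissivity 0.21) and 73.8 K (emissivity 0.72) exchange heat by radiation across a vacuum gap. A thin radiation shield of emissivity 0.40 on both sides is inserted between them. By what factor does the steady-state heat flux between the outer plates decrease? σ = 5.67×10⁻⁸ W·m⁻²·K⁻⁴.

factor ≈ 1.78

Without shield: q₀ = σΔ(T⁴)/(1/ε₁+1/ε₂−1) with denominator 5.151.
With shield the two gaps are in series; the resistances add: (1/ε₁+1/ε_s−1)+(1/ε_s+1/ε₂−1) = 6.262+2.889 = 9.151.
Heat-flux ratio q₀/q = 9.151/5.151.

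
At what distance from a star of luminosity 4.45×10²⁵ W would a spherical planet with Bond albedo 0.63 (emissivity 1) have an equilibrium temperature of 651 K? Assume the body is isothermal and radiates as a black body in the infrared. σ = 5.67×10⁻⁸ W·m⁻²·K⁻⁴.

For an isothermal black-emitting sphere, (1−a)S·πr² = σ·4πr²·T⁴ ⇒ S = 4σT⁴/(1−a).
S = 4·5.67×10⁻⁸·(651)⁴/0.370 = 1.101×10⁵ W/m².
Flux falls as S = L/(4πd²), so d = √(L/(4πS)) = √(4.45×10²⁵/(4π·1.101×10⁵)).

d ≈ 5.67×10⁹ m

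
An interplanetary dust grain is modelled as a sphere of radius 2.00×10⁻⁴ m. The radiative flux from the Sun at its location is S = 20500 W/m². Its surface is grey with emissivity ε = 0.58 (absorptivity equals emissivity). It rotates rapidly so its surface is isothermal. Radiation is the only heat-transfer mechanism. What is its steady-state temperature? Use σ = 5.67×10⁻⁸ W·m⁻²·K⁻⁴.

T ≈ 548 K

At equilibrium, absorbed power = emitted power.
Absorbing cross-section = πr² = 1.257×10⁻⁷ m²; emitting surface = 4πr² = 5.027×10⁻⁷ m² (ratio 4).
εS·A_cross = εσ·A_surf·T⁴  ⇒  T⁴ = S/(4σ)   (ε cancels).
T⁴ = 20500/(4·5.67×10⁻⁸) = 9.039×10¹⁰ K⁴.
T = (9.039×10¹⁰)^(1/4).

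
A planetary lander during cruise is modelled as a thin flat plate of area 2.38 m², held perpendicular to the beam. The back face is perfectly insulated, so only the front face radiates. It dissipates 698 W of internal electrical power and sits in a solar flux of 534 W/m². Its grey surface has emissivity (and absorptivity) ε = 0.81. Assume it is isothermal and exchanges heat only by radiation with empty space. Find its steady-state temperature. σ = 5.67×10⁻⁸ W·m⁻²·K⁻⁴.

At steady state, absorbed solar power + internal power = radiated power.
Absorbed: α·S·A_cross = 0.81·534·2.380 = 1029 W (cross-section A).
Total input = 1029 + 698 = 1727 W.
Radiated: εσ·A_surf·T⁴ with A_surf = A = 2.380 m².
T⁴ = 1727/(0.81·5.67×10⁻⁸·2.380) = 1.580×10¹⁰ K⁴.

T ≈ 355 K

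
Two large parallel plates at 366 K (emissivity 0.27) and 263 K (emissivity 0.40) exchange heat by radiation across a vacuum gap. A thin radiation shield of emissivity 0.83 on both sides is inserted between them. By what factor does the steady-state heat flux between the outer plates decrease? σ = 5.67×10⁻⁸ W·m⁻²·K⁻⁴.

Without shield: q₀ = σΔ(T⁴)/(1/ε₁+1/ε₂−1) with denominator 5.204.
With shield the two gaps are in series; the resistances add: (1/ε₁+1/ε_s−1)+(1/ε_s+1/ε₂−1) = 3.909+2.705 = 6.613.
Heat-flux ratio q₀/q = 6.613/5.204.

factor ≈ 1.27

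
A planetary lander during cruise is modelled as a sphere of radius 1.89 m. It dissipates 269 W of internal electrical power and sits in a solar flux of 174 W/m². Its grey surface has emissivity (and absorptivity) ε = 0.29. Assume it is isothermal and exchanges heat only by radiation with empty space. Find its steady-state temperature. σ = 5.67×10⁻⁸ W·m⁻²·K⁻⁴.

T ≈ 183 K

At steady state, absorbed solar power + internal power = radiated power.
Absorbed: α·S·A_cross = 0.29·174·11.22 = 566.3 W (cross-section πr²).
Total input = 566.3 + 269 = 835.3 W.
Radiated: εσ·A_surf·T⁴ with A_surf = 4πr² = 44.89 m².
T⁴ = 835.3/(0.29·5.67×10⁻⁸·44.89) = 1.132×10⁹ K⁴.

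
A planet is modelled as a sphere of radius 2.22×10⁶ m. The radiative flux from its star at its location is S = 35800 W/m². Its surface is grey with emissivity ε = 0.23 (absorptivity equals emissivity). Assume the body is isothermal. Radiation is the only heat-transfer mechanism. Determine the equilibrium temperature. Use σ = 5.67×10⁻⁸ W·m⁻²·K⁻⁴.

At equilibrium, absorbed power = emitted power.
Absorbing cross-section = πr² = 1.548×10¹³ m²; emitting surface = 4πr² = 6.193×10¹³ m² (ratio 4).
εS·A_cross = εσ·A_surf·T⁴  ⇒  T⁴ = S/(4σ)   (ε cancels).
T⁴ = 35800/(4·5.67×10⁻⁸) = 1.578×10¹¹ K⁴.
T = (1.578×10¹¹)^(1/4).

T ≈ 630 K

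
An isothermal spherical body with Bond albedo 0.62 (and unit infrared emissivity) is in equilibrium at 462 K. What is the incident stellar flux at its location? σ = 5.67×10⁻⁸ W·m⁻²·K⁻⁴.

(1−a)S·πr² = σ·4πr²·T⁴ ⇒ S = 4σT⁴/(1−a).
S = 4·5.67×10⁻⁸·4.556×10¹⁰/0.380.

S ≈ 27200 W/m²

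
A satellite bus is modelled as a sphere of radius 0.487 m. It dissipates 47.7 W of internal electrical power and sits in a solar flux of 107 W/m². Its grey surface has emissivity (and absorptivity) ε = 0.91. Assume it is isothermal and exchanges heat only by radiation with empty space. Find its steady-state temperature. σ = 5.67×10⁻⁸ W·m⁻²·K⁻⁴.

T ≈ 167 K

At steady state, absorbed solar power + internal power = radiated power.
Absorbed: α·S·A_cross = 0.91·107·0.7451 = 72.55 W (cross-section πr²).
Total input = 72.55 + 47.7 = 120.2 W.
Radiated: εσ·A_surf·T⁴ with A_surf = 4πr² = 2.980 m².
T⁴ = 120.2/(0.91·5.67×10⁻⁸·2.980) = 7.820×10⁸ K⁴.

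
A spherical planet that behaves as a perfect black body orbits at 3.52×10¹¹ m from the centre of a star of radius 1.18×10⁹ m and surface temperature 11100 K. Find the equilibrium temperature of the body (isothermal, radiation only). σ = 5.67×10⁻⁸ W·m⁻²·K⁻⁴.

The star's surface emits σT_*⁴; at distance d the flux is S = σT_*⁴(R_*/d)².
S = 5.67×10⁻⁸·(11100)⁴·(1.18×10⁹/3.52×10¹¹)² = 9673 W/m².
For an isothermal sphere T⁴ = (1−a)S/(4σ) = 4.265×10¹⁰ K⁴.

T ≈ 454 K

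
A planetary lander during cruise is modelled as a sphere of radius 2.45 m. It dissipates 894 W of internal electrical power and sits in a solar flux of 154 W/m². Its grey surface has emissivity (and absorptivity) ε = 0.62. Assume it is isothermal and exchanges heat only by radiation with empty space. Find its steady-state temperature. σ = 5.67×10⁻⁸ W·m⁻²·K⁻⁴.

T ≈ 179 K

At steady state, absorbed solar power + internal power = radiated power.
Absorbed: α·S·A_cross = 0.62·154·18.86 = 1801 W (cross-section πr²).
Total input = 1801 + 894 = 2695 W.
Radiated: εσ·A_surf·T⁴ with A_surf = 4πr² = 75.43 m².
T⁴ = 2695/(0.62·5.67×10⁻⁸·75.43) = 1.016×10⁹ K⁴.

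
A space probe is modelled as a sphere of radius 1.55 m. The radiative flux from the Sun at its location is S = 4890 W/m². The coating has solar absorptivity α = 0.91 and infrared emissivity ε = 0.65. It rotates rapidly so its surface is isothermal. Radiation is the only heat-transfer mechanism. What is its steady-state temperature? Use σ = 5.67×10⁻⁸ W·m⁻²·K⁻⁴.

At equilibrium, absorbed power = emitted power.
Absorbing cross-section = πr² = 7.548 m²; emitting surface = 4πr² = 30.19 m² (ratio 4).
αS·A_cross = εσ·A_surf·T⁴  ⇒  T⁴ = αS/(ε·4σ).
T⁴ = 0.910·4890/(0.65·4·5.67×10⁻⁸) = 3.019×10¹⁰ K⁴.
T = (3.019×10¹⁰)^(1/4).

T ≈ 417 K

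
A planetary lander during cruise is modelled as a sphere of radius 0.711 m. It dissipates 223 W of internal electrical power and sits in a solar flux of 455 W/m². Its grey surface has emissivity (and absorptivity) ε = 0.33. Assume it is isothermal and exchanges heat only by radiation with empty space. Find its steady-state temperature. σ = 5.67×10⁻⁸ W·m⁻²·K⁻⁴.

T ≈ 250 K

At steady state, absorbed solar power + internal power = radiated power.
Absorbed: α·S·A_cross = 0.33·455·1.588 = 238.5 W (cross-section πr²).
Total input = 238.5 + 223 = 461.5 W.
Radiated: εσ·A_surf·T⁴ with A_surf = 4πr² = 6.353 m².
T⁴ = 461.5/(0.33·5.67×10⁻⁸·6.353) = 3.882×10⁹ K⁴.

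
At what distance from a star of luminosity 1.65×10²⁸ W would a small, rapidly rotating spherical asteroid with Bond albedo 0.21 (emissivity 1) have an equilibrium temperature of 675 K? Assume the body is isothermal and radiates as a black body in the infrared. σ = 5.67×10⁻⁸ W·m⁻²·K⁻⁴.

For an isothermal black-emitting sphere, (1−a)S·πr² = σ·4πr²·T⁴ ⇒ S = 4σT⁴/(1−a).
S = 4·5.67×10⁻⁸·(675)⁴/0.790 = 59600 W/m².
Flux falls as S = L/(4πd²), so d = √(L/(4πS)) = √(1.65×10²⁸/(4π·59600)).

d ≈ 1.48×10¹¹ m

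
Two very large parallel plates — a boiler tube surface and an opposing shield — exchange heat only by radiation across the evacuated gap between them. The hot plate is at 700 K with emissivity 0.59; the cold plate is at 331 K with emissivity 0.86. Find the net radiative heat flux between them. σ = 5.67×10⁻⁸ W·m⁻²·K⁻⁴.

For two infinite grey parallel plates, q = σ(T₁⁴ − T₂⁴)/(1/ε₁ + 1/ε₂ − 1).
T₁⁴ − T₂⁴ = 2.401×10¹¹ − 1.200×10¹⁰ = 2.281×10¹¹ K⁴.
1/ε₁ + 1/ε₂ − 1 = 1.695 + 1.163 − 1 = 1.858.
q = 5.67×10⁻⁸ × 2.281×10¹¹ / 1.858.

q ≈ 6960 W/m²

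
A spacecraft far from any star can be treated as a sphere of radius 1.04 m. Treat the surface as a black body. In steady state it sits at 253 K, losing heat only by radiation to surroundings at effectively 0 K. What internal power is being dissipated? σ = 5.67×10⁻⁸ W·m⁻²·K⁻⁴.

P ≈ 3160 W

Steady state: P = εσA T⁴.
A = 4πr² = 13.59 m²; T⁴ = (253)⁴ = 4.097×10⁹ K⁴.
P = 1.0 × 5.67×10⁻⁸ × 13.59 × 4.097×10⁹.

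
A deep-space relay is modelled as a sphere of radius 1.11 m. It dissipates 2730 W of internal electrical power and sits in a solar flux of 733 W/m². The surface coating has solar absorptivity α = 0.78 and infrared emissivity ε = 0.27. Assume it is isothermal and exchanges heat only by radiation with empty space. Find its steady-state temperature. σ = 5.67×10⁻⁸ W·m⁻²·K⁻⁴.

At steady state, absorbed solar power + internal power = radiated power.
Absorbed: α·S·A_cross = 0.78·733·3.871 = 2213 W (cross-section πr²).
Total input = 2213 + 2730 = 4943 W.
Radiated: εσ·A_surf·T⁴ with A_surf = 4πr² = 15.48 m².
T⁴ = 4943/(0.27·5.67×10⁻⁸·15.48) = 2.085×10¹⁰ K⁴.

T ≈ 380 K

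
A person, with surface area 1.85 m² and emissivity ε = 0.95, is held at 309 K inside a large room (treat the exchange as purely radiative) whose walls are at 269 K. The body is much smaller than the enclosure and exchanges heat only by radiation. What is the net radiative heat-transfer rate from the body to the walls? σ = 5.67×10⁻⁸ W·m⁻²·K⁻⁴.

P_net ≈ 387 W

For a small grey body in a large enclosure: P_net = εσA(T_body⁴ − T_wall⁴).
A = 1.85 m²; T_body⁴ − T_wall⁴ = 9.117×10⁹ − 5.236×10⁹ = 3.881×10⁹ K⁴.
|P_net| = 0.95·5.67×10⁻⁸·1.850·3.881×10⁹.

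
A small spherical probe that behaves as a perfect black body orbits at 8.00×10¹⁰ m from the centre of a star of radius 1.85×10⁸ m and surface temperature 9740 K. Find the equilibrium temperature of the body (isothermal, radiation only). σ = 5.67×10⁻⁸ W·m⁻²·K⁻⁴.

The star's surface emits σT_*⁴; at distance d the flux is S = σT_*⁴(R_*/d)².
S = 5.67×10⁻⁸·(9740)⁴·(1.85×10⁸/8.00×10¹⁰)² = 2729 W/m².
For an isothermal sphere T⁴ = (1−a)S/(4σ) = 1.203×10¹⁰ K⁴.

T ≈ 331 K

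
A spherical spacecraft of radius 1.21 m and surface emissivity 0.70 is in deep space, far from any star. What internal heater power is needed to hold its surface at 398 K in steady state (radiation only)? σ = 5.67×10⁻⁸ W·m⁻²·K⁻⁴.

P ≈ 18300 W

P = εσ·4πr²·T⁴.
4πr² = 18.40 m²; T⁴ = 2.509×10¹⁰ K⁴.
P = 0.70·5.67×10⁻⁸·18.40·2.509×10¹⁰.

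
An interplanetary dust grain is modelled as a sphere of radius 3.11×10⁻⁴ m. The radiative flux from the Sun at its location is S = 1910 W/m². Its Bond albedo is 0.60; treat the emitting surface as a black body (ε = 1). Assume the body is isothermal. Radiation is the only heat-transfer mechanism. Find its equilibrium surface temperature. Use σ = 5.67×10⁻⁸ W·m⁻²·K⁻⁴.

At equilibrium, absorbed power = emitted power.
Absorbing cross-section = πr² = 3.039×10⁻⁷ m²; emitting surface = 4πr² = 1.215×10⁻⁶ m² (ratio 4).
(1−a)S·A_cross = εσ·A_surf·T⁴  ⇒  T⁴ = (1−a)S/(4σ).
T⁴ = 0.400·1910/(4·5.67×10⁻⁸) = 3.369×10⁹ K⁴.
T = (3.369×10⁹)^(1/4).

T ≈ 241 K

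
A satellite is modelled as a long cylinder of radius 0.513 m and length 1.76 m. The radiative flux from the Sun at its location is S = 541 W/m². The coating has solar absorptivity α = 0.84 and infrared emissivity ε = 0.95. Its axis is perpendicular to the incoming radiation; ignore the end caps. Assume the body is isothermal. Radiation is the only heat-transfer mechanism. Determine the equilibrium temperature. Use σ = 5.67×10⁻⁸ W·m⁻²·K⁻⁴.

T ≈ 228 K

At equilibrium, absorbed power = emitted power.
Absorbing cross-section = 2rL = 1.806 m²; emitting surface = 2πrL = 5.673 m² (ratio π).
αS·A_cross = εσ·A_surf·T⁴  ⇒  T⁴ = αS/(ε·πσ).
T⁴ = 0.840·541/(0.95·π·5.67×10⁻⁸) = 2.685×10⁹ K⁴.
T = (2.685×10⁹)^(1/4).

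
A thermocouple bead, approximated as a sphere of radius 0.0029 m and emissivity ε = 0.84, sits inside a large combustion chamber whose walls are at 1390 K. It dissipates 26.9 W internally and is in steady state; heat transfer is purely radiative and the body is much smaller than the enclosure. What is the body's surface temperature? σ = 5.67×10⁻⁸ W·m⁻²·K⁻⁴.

For a small grey body in a large enclosure, net radiated power = εσA(T⁴ − T_w⁴).
Steady state: P = εσA(T⁴ − T_w⁴) with A = 4πr² = 1.057×10⁻⁴ m².
T⁴ = P/(εσA) + T_w⁴ = 26.9/(0.84·5.67×10⁻⁸·1.057×10⁻⁴) + (1390)⁴
    = 5.344×10¹² + 3.733×10¹² = 9.077×10¹² K⁴.

T ≈ 1740 K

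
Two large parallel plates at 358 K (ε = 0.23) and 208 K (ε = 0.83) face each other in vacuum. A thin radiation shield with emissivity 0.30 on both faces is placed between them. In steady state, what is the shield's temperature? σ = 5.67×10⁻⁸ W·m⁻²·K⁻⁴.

In steady state the net flux on the hot side equals that on the cold side.
σ(T₁⁴−T_s⁴)/D₁ = σ(T_s⁴−T₂⁴)/D₂, with D₁ = 1/ε₁+1/ε_s−1 = 6.681, D₂ = 1/ε_s+1/ε₂−1 = 3.538.
Solve for T_s⁴: T_s⁴ = (D₂·T₁⁴ + D₁·T₂⁴)/(D₁+D₂) = 6.911×10⁹ K⁴.

T_s ≈ 288 K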